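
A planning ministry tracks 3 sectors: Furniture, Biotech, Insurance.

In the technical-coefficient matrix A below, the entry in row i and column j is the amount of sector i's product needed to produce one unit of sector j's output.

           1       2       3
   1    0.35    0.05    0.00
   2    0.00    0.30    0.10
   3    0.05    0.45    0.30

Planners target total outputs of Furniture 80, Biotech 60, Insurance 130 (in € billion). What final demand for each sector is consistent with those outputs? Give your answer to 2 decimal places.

I − A =
  [   0.65    -0.05     0.00]
  [   0.00     0.70    -0.10]
  [  -0.05    -0.45     0.70]
d = (I − A) x:
  d_1 = (+0.65)·80 + (-0.05)·60 + (+0.00)·130 = 49.00
  d_2 = (+0.00)·80 + (+0.70)·60 + (-0.10)·130 = 29.00
  d_3 = (-0.05)·80 + (-0.45)·60 + (+0.70)·130 = 60.00

d_1 = 49.00, d_2 = 29.00, d_3 = 60.00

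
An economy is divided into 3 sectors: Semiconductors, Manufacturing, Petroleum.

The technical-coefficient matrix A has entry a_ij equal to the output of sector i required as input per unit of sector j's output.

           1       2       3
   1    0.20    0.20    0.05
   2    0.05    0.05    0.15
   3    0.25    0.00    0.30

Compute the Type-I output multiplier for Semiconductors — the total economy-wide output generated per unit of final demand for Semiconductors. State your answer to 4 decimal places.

I − A =
  [   0.80    -0.20    -0.05]
  [  -0.05     0.95    -0.15]
  [  -0.25     0.00     0.70]
Cofactors of I−A, C_ij = (−1)^(i+j)·(minor ij) (rows/columns in the sector order above):
  C_11 = (0.95)(0.70) − (-0.15)(0.00) = 0.6650
  C_12 = −[(-0.05)(0.70) − (-0.15)(-0.25)] = 0.0725
  C_13 = (-0.05)(0.00) − (0.95)(-0.25) = 0.2375
  C_21 = −[(-0.20)(0.70) − (-0.05)(0.00)] = 0.1400
  C_22 = (0.80)(0.70) − (-0.05)(-0.25) = 0.5475
  C_23 = −[(0.80)(0.00) − (-0.20)(-0.25)] = 0.0500
  C_31 = (-0.20)(-0.15) − (-0.05)(0.95) = 0.0775
  C_32 = −[(0.80)(-0.15) − (-0.05)(-0.05)] = 0.1225
  C_33 = (0.80)(0.95) − (-0.20)(-0.05) = 0.7500
det(I−A) = Σ_j (I−A)_1j·C_1j = (0.80)(0.6650) + (-0.20)(0.0725) + (-0.05)(0.2375) = 0.505625
adj(I−A) = Cᵀ =
  [ 0.6650   0.1400   0.0775]
  [ 0.0725   0.5475   0.1225]
  [ 0.2375   0.0500   0.7500]
(I − A)⁻¹ = adj(I−A) / det(I−A) ≈
  [   1.31520     0.27689     0.15328]
  [   0.14339     1.08282     0.24227]
  [   0.46972     0.09889     1.48331]
The output multiplier for sector j is the column-j sum of the Leontief inverse (I − A)⁻¹ = adj(I−A) / det(I−A).
Column 1 of adj(I−A): (0.6650, 0.0725, 0.2375); det(I−A) = 0.505625.
m_1 = (0.6650 + 0.0725 + 0.2375) / 0.505625 = 0.975 / 0.505625 ≈ 1.9283.

m_1 = 1.9283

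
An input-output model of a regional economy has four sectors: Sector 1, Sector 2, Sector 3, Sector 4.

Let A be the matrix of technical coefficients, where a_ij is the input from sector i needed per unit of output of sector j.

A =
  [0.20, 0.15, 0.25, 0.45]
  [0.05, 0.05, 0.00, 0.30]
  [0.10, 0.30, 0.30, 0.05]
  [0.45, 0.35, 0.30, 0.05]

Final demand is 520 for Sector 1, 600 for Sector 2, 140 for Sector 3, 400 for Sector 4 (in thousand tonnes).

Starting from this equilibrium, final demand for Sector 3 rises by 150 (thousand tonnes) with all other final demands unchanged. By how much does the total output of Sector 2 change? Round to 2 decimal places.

Δx_2 = 93.76

I − A =
  [   0.80    -0.15    -0.25    -0.45]
  [  -0.05     0.95     0.00    -0.30]
  [  -0.10    -0.30     0.70    -0.05]
  [  -0.45    -0.35    -0.30     0.95]
Compute the cofactors C_ij = (−1)^(i+j)·(3×3 minor ij) of I−A; the adjugate is their transpose:
adj(I−A) = Cᵀ =
  [ 0.517000   0.323875   0.341125   0.365125]
  [ 0.136000   0.335375   0.124375   0.176875]
  [ 0.156750   0.214625   0.410375   0.163625]
  [ 0.344500   0.344750   0.337000   0.499250]
det(I−A) = Σ_j (I−A)_1j·C_1j = (0.80)(0.517000) + (-0.15)(0.136000) + (-0.25)(0.156750) + (-0.45)(0.344500) = 0.1989875
(I − A)⁻¹ = adj(I−A) / det(I−A) ≈
  [   2.5982     1.6276     1.7143     1.8349]
  [   0.6835     1.6854     0.6250     0.8889]
  [   0.7877     1.0786     2.0623     0.8223]
  [   1.7313     1.7325     1.6936     2.5090]
Δx = (I − A)⁻¹ Δd with Δd having +150 in the Sector 3 component and 0 elsewhere.
So Δx_2 = L_23 · (+150), where L_23 = adj(I−A)_23 / det(I−A) = 0.124375 / 0.1989875.
Δx_2 = 0.124375 × (+150) / 0.1989875 = 18.65625 / 0.1989875 ≈ 93.76.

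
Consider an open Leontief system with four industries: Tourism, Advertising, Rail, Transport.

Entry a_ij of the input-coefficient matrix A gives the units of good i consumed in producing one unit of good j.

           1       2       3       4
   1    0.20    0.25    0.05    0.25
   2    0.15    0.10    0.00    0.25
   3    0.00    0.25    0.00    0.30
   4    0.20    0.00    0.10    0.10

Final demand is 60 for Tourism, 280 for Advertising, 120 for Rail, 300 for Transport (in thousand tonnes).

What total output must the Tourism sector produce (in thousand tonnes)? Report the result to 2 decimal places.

x_1 = 403.47

I − A =
  [   0.80    -0.25    -0.05    -0.25]
  [  -0.15     0.90     0.00    -0.25]
  [   0.00    -0.25     1.00    -0.30]
  [  -0.20     0.00    -0.10     0.90]
Compute the cofactors C_ij = (−1)^(i+j)·(3×3 minor ij) of I−A; the adjugate is their transpose:
adj(I−A) = Cᵀ =
  [ 0.776750   0.235000   0.069250   0.304125]
  [ 0.180500   0.643000   0.033000   0.239750]
  [ 0.100250   0.182500   0.556750   0.264125]
  [ 0.183750   0.072500   0.077250   0.680625]
det(I−A) = Σ_j (I−A)_1j·C_1j = (0.80)(0.776750) + (-0.25)(0.180500) + (-0.05)(0.100250) + (-0.25)(0.183750) = 0.525325
(I − A)⁻¹ = adj(I−A) / det(I−A) ≈
  [   1.4786     0.4473     0.1318     0.5789]
  [   0.3436     1.2240     0.0628     0.4564]
  [   0.1908     0.3474     1.0598     0.5028]
  [   0.3498     0.1380     0.1471     1.2956]
x = (I − A)⁻¹ d = adj(I−A)·d / det(I−A), with det(I−A) = 0.525325:
  x_1 = (0.776750·60 + 0.235000·280 + 0.069250·120 + 0.304125·300) / 0.525325 = 211.9525 / 0.525325 ≈ 403.47
  x_2 = (0.180500·60 + 0.643000·280 + 0.033000·120 + 0.239750·300) / 0.525325 = 266.755 / 0.525325 ≈ 507.79
  x_3 = (0.100250·60 + 0.182500·280 + 0.556750·120 + 0.264125·300) / 0.525325 = 203.1625 / 0.525325 ≈ 386.74
  x_4 = (0.183750·60 + 0.072500·280 + 0.077250·120 + 0.680625·300) / 0.525325 = 244.7825 / 0.525325 ≈ 465.96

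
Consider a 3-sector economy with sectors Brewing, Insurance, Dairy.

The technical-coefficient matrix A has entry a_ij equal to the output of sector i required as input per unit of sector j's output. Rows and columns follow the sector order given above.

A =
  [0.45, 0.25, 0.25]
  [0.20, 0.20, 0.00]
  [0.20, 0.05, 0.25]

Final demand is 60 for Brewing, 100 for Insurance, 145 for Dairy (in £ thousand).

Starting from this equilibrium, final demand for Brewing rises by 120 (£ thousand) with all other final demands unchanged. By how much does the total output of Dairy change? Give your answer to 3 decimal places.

I − A =
  [   0.55    -0.25    -0.25]
  [  -0.20     0.80     0.00]
  [  -0.20    -0.05     0.75]
Cofactors of I−A, C_ij = (−1)^(i+j)·(minor ij) (rows/columns in the sector order above):
  C_11 = (0.80)(0.75) − (0.00)(-0.05) = 0.6000
  C_12 = −[(-0.20)(0.75) − (0.00)(-0.20)] = 0.1500
  C_13 = (-0.20)(-0.05) − (0.80)(-0.20) = 0.1700
  C_21 = −[(-0.25)(0.75) − (-0.25)(-0.05)] = 0.2000
  C_22 = (0.55)(0.75) − (-0.25)(-0.20) = 0.3625
  C_23 = −[(0.55)(-0.05) − (-0.25)(-0.20)] = 0.0775
  C_31 = (-0.25)(0.00) − (-0.25)(0.80) = 0.2000
  C_32 = −[(0.55)(0.00) − (-0.25)(-0.20)] = 0.0500
  C_33 = (0.55)(0.80) − (-0.25)(-0.20) = 0.3900
det(I−A) = Σ_j (I−A)_1j·C_1j = (0.55)(0.6000) + (-0.25)(0.1500) + (-0.25)(0.1700) = 0.2500
adj(I−A) = Cᵀ =
  [ 0.6000   0.2000   0.2000]
  [ 0.1500   0.3625   0.0500]
  [ 0.1700   0.0775   0.3900]
(I − A)⁻¹ = adj(I−A) / det(I−A) ≈
  [   2.4000     0.8000     0.8000]
  [   0.6000     1.4500     0.2000]
  [   0.6800     0.3100     1.5600]
Δx = (I − A)⁻¹ Δd with Δd having +120 in the Brewing component and 0 elsewhere.
So Δx_3 = L_31 · (+120), where L_31 = adj(I−A)_31 / det(I−A) = 0.1700 / 0.2500.
Δx_3 = 0.1700 × (+120) / 0.2500 = 20.40 / 0.2500 = 81.600.

Δx_3 = 81.600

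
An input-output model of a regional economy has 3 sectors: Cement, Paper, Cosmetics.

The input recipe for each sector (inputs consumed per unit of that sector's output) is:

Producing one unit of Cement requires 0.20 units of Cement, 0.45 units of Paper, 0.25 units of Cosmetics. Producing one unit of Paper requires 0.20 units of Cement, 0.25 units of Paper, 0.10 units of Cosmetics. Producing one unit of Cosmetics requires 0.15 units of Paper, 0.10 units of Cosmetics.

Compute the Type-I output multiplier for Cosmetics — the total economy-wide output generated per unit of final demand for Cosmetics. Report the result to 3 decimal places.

m_3 = 1.502

I − A =
  [   0.80    -0.20     0.00]
  [  -0.45     0.75    -0.15]
  [  -0.25    -0.10     0.90]
Cofactors of I−A, C_ij = (−1)^(i+j)·(minor ij) (rows/columns in the sector order above):
  C_11 = (0.75)(0.90) − (-0.15)(-0.10) = 0.6600
  C_12 = −[(-0.45)(0.90) − (-0.15)(-0.25)] = 0.4425
  C_13 = (-0.45)(-0.10) − (0.75)(-0.25) = 0.2325
  C_21 = −[(-0.20)(0.90) − (0.00)(-0.10)] = 0.1800
  C_22 = (0.80)(0.90) − (0.00)(-0.25) = 0.7200
  C_23 = −[(0.80)(-0.10) − (-0.20)(-0.25)] = 0.1300
  C_31 = (-0.20)(-0.15) − (0.00)(0.75) = 0.0300
  C_32 = −[(0.80)(-0.15) − (0.00)(-0.45)] = 0.1200
  C_33 = (0.80)(0.75) − (-0.20)(-0.45) = 0.5100
det(I−A) = Σ_j (I−A)_1j·C_1j = (0.80)(0.6600) + (-0.20)(0.4425) + (0.00)(0.2325) = 0.4395
adj(I−A) = Cᵀ =
  [ 0.6600   0.1800   0.0300]
  [ 0.4425   0.7200   0.1200]
  [ 0.2325   0.1300   0.5100]
(I − A)⁻¹ = adj(I−A) / det(I−A) ≈
  [   1.5017     0.4096     0.0683]
  [   1.0068     1.6382     0.2730]
  [   0.5290     0.2958     1.1604]
The output multiplier for sector j is the column-j sum of the Leontief inverse (I − A)⁻¹ = adj(I−A) / det(I−A).
Column 3 of adj(I−A): (0.0300, 0.1200, 0.5100); det(I−A) = 0.4395.
m_3 = (0.0300 + 0.1200 + 0.5100) / 0.4395 = 0.66 / 0.4395 ≈ 1.502.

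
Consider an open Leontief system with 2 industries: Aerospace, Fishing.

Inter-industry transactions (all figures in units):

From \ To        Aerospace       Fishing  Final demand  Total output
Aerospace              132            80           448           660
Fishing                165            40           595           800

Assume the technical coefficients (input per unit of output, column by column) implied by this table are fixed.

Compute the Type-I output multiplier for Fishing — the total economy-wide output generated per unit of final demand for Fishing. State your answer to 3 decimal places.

m_2 = 1.224

Technical coefficients a_ij = z_ij / X_j:
  a_11 = 132/660 = 0.20, a_21 = 165/660 = 0.25
  a_12 = 80/800 = 0.10, a_22 = 40/800 = 0.05
I − A =
  [   0.80    -0.10]
  [  -0.25     0.95]
det(I−A) = (0.80)(0.95) − (-0.10)(-0.25) = 0.7350
adj(I−A) = [[0.95, 0.10], [0.25, 0.80]]
(I − A)⁻¹ = adj(I−A) / det(I−A) ≈
  [   1.2925     0.1361]
  [   0.3401     1.0884]
The output multiplier for sector j is the column-j sum of the Leontief inverse (I − A)⁻¹ = adj(I−A) / det(I−A).
Column 2 of adj(I−A): (0.10, 0.80); det(I−A) = 0.7350.
m_2 = (0.10 + 0.80) / 0.7350 = 0.90 / 0.7350 ≈ 1.224.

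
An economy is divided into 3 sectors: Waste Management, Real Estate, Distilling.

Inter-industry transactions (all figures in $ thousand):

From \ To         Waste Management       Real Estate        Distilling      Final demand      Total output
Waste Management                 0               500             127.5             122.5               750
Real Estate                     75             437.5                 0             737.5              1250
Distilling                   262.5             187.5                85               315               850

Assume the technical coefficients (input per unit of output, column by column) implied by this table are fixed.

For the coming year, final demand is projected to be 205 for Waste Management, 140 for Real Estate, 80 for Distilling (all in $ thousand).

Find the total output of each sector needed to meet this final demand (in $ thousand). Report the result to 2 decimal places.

Technical coefficients a_ij = z_ij / X_j:
  a_WW = 0/750 = 0.00, a_RW = 75/750 = 0.10, a_DW = 262.5/750 = 0.35
  a_WR = 500/1250 = 0.40, a_RR = 437.5/1250 = 0.35, a_DR = 187.5/1250 = 0.15
  a_WD = 127.5/850 = 0.15, a_RD = 0/850 = 0.00, a_DD = 85/850 = 0.10
I − A =
  [   1.00    -0.40    -0.15]
  [  -0.10     0.65     0.00]
  [  -0.35    -0.15     0.90]
Cofactors of I−A, C_ij = (−1)^(i+j)·(minor ij) (rows/columns in the sector order above):
  C_11 = (0.65)(0.90) − (0.00)(-0.15) = 0.5850
  C_12 = −[(-0.10)(0.90) − (0.00)(-0.35)] = 0.0900
  C_13 = (-0.10)(-0.15) − (0.65)(-0.35) = 0.2425
  C_21 = −[(-0.40)(0.90) − (-0.15)(-0.15)] = 0.3825
  C_22 = (1.00)(0.90) − (-0.15)(-0.35) = 0.8475
  C_23 = −[(1.00)(-0.15) − (-0.40)(-0.35)] = 0.2900
  C_31 = (-0.40)(0.00) − (-0.15)(0.65) = 0.0975
  C_32 = −[(1.00)(0.00) − (-0.15)(-0.10)] = 0.0150
  C_33 = (1.00)(0.65) − (-0.40)(-0.10) = 0.6100
det(I−A) = Σ_j (I−A)_1j·C_1j = (1.00)(0.5850) + (-0.40)(0.0900) + (-0.15)(0.2425) = 0.512625
adj(I−A) = Cᵀ =
  [ 0.5850   0.3825   0.0975]
  [ 0.0900   0.8475   0.0150]
  [ 0.2425   0.2900   0.6100]
(I − A)⁻¹ = adj(I−A) / det(I−A) ≈
  [   1.1412     0.7462     0.1902]
  [   0.1756     1.6533     0.0293]
  [   0.4731     0.5657     1.1900]
x = (I − A)⁻¹ d = adj(I−A)·d / det(I−A), with det(I−A) = 0.512625:
  x_W = (0.5850·205 + 0.3825·140 + 0.0975·80) / 0.512625 = 181.275 / 0.512625 ≈ 353.62
  x_R = (0.0900·205 + 0.8475·140 + 0.0150·80) / 0.512625 = 138.30 / 0.512625 ≈ 269.79
  x_D = (0.2425·205 + 0.2900·140 + 0.6100·80) / 0.512625 = 139.1125 / 0.512625 ≈ 271.37

x_W = 353.62, x_R = 269.79, x_D = 271.37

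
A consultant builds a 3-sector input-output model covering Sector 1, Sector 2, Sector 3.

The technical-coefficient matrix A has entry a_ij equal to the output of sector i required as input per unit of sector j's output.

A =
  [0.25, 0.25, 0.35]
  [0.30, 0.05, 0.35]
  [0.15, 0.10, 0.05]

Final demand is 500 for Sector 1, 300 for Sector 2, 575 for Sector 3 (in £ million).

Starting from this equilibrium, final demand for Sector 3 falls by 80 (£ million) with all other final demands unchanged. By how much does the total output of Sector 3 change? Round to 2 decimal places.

Δx_3 = -100.82

I − A =
  [   0.75    -0.25    -0.35]
  [  -0.30     0.95    -0.35]
  [  -0.15    -0.10     0.95]
Cofactors of I−A, C_ij = (−1)^(i+j)·(minor ij) (rows/columns in the sector order above):
  C_11 = (0.95)(0.95) − (-0.35)(-0.10) = 0.8675
  C_12 = −[(-0.30)(0.95) − (-0.35)(-0.15)] = 0.3375
  C_13 = (-0.30)(-0.10) − (0.95)(-0.15) = 0.1725
  C_21 = −[(-0.25)(0.95) − (-0.35)(-0.10)] = 0.2725
  C_22 = (0.75)(0.95) − (-0.35)(-0.15) = 0.6600
  C_23 = −[(0.75)(-0.10) − (-0.25)(-0.15)] = 0.1125
  C_31 = (-0.25)(-0.35) − (-0.35)(0.95) = 0.4200
  C_32 = −[(0.75)(-0.35) − (-0.35)(-0.30)] = 0.3675
  C_33 = (0.75)(0.95) − (-0.25)(-0.30) = 0.6375
det(I−A) = Σ_j (I−A)_1j·C_1j = (0.75)(0.8675) + (-0.25)(0.3375) + (-0.35)(0.1725) = 0.505875
adj(I−A) = Cᵀ =
  [ 0.8675   0.2725   0.4200]
  [ 0.3375   0.6600   0.3675]
  [ 0.1725   0.1125   0.6375]
(I − A)⁻¹ = adj(I−A) / det(I−A) ≈
  [   1.7149     0.5387     0.8302]
  [   0.6672     1.3047     0.7265]
  [   0.3410     0.2224     1.2602]
Δx = (I − A)⁻¹ Δd with Δd having -80 in the Sector 3 component and 0 elsewhere.
So Δx_3 = L_33 · (-80), where L_33 = adj(I−A)_33 / det(I−A) = 0.6375 / 0.505875.
Δx_3 = 0.6375 × (-80) / 0.505875 = -51.00 / 0.505875 ≈ -100.82.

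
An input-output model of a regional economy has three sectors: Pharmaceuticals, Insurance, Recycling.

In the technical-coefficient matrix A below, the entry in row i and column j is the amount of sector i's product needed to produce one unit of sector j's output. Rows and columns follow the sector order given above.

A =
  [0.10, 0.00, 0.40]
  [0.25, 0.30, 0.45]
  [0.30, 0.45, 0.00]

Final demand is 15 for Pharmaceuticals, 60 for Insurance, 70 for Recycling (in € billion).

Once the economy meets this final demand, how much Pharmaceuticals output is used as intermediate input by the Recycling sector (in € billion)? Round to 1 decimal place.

z_PR = 91.9

I − A =
  [   0.90     0.00    -0.40]
  [  -0.25     0.70    -0.45]
  [  -0.30    -0.45     1.00]
Cofactors of I−A, C_ij = (−1)^(i+j)·(minor ij) (rows/columns in the sector order above):
  C_11 = (0.70)(1.00) − (-0.45)(-0.45) = 0.4975
  C_12 = −[(-0.25)(1.00) − (-0.45)(-0.30)] = 0.3850
  C_13 = (-0.25)(-0.45) − (0.70)(-0.30) = 0.3225
  C_21 = −[(0.00)(1.00) − (-0.40)(-0.45)] = 0.1800
  C_22 = (0.90)(1.00) − (-0.40)(-0.30) = 0.7800
  C_23 = −[(0.90)(-0.45) − (0.00)(-0.30)] = 0.4050
  C_31 = (0.00)(-0.45) − (-0.40)(0.70) = 0.2800
  C_32 = −[(0.90)(-0.45) − (-0.40)(-0.25)] = 0.5050
  C_33 = (0.90)(0.70) − (0.00)(-0.25) = 0.6300
det(I−A) = Σ_j (I−A)_1j·C_1j = (0.90)(0.4975) + (0.00)(0.3850) + (-0.40)(0.3225) = 0.31875
adj(I−A) = Cᵀ =
  [ 0.4975   0.1800   0.2800]
  [ 0.3850   0.7800   0.5050]
  [ 0.3225   0.4050   0.6300]
(I − A)⁻¹ = adj(I−A) / det(I−A) ≈
  [   1.5608     0.5647     0.8784]
  [   1.2078     2.4471     1.5843]
  [   1.0118     1.2706     1.9765]
First solve x = (I − A)⁻¹ d = adj(I−A)·d / det(I−A); in particular x_R = (0.3225·15 + 0.4050·60 + 0.6300·70) / 0.31875 = 73.2375 / 0.31875 ≈ 229.765.
Intermediate flow from P to R: z_PR = a_PR · x_R = 0.40 × 73.2375 / 0.31875 = 29.295 / 0.31875 ≈ 91.9.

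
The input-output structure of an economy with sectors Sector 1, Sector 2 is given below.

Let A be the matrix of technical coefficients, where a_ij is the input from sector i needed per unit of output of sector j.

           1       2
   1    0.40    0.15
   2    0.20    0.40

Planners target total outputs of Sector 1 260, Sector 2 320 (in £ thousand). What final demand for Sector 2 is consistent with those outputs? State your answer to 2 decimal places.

d_2 = 140.00

I − A =
  [   0.60    -0.15]
  [  -0.20     0.60]
d = (I − A) x:
  d_1 = (+0.60)·260 + (-0.15)·320 = 108.00
  d_2 = (-0.20)·260 + (+0.60)·320 = 140.00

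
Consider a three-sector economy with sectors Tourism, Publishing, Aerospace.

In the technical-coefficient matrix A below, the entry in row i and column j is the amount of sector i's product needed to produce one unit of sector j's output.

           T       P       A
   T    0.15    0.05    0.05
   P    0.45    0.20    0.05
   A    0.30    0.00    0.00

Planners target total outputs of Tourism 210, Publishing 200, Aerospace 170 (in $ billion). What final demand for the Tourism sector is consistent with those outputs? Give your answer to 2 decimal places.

I − A =
  [   0.85    -0.05    -0.05]
  [  -0.45     0.80    -0.05]
  [  -0.30     0.00     1.00]
d = (I − A) x:
  d_T = (+0.85)·210 + (-0.05)·200 + (-0.05)·170 = 160.00
  d_P = (-0.45)·210 + (+0.80)·200 + (-0.05)·170 = 57.00
  d_A = (-0.30)·210 + (+0.00)·200 + (+1.00)·170 = 107.00

d_T = 160.00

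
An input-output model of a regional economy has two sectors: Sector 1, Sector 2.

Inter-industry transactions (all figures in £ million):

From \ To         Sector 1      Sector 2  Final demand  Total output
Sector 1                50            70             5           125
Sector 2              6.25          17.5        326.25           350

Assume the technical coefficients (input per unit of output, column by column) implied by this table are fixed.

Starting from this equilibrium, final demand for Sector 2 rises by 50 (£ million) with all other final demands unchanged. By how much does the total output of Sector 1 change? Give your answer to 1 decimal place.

Technical coefficients a_ij = z_ij / X_j:
  a_11 = 50/125 = 0.40, a_21 = 6.25/125 = 0.05
  a_12 = 70/350 = 0.20, a_22 = 17.5/350 = 0.05
I − A =
  [   0.60    -0.20]
  [  -0.05     0.95]
det(I−A) = (0.60)(0.95) − (-0.20)(-0.05) = 0.5600
adj(I−A) = [[0.95, 0.20], [0.05, 0.60]]
(I − A)⁻¹ = adj(I−A) / det(I−A) ≈
  [   1.6964     0.3571]
  [   0.0893     1.0714]
Δx = (I − A)⁻¹ Δd with Δd having +50 in the Sector 2 component and 0 elsewhere.
So Δx_1 = L_12 · (+50), where L_12 = adj(I−A)_12 / det(I−A) = 0.20 / 0.5600.
Δx_1 = 0.20 × (+50) / 0.5600 = 10.00 / 0.5600 ≈ 17.9.

Δx_1 = 17.9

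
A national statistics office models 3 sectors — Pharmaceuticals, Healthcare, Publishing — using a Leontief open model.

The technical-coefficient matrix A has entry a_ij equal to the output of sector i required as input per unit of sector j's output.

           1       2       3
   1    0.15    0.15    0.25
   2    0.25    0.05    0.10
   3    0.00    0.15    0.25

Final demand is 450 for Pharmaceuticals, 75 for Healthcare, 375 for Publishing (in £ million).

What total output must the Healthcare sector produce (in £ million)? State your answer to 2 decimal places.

x_2 = 337.61

I − A =
  [   0.85    -0.15    -0.25]
  [  -0.25     0.95    -0.10]
  [   0.00    -0.15     0.75]
Cofactors of I−A, C_ij = (−1)^(i+j)·(minor ij) (rows/columns in the sector order above):
  C_11 = (0.95)(0.75) − (-0.10)(-0.15) = 0.6975
  C_12 = −[(-0.25)(0.75) − (-0.10)(0.00)] = 0.1875
  C_13 = (-0.25)(-0.15) − (0.95)(0.00) = 0.0375
  C_21 = −[(-0.15)(0.75) − (-0.25)(-0.15)] = 0.1500
  C_22 = (0.85)(0.75) − (-0.25)(0.00) = 0.6375
  C_23 = −[(0.85)(-0.15) − (-0.15)(0.00)] = 0.1275
  C_31 = (-0.15)(-0.10) − (-0.25)(0.95) = 0.2525
  C_32 = −[(0.85)(-0.10) − (-0.25)(-0.25)] = 0.1475
  C_33 = (0.85)(0.95) − (-0.15)(-0.25) = 0.7700
det(I−A) = Σ_j (I−A)_1j·C_1j = (0.85)(0.6975) + (-0.15)(0.1875) + (-0.25)(0.0375) = 0.555375
adj(I−A) = Cᵀ =
  [ 0.6975   0.1500   0.2525]
  [ 0.1875   0.6375   0.1475]
  [ 0.0375   0.1275   0.7700]
(I − A)⁻¹ = adj(I−A) / det(I−A) ≈
  [   1.2559     0.2701     0.4546]
  [   0.3376     1.1479     0.2656]
  [   0.0675     0.2296     1.3865]
x = (I − A)⁻¹ d = adj(I−A)·d / det(I−A), with det(I−A) = 0.555375:
  x_1 = (0.6975·450 + 0.1500·75 + 0.2525·375) / 0.555375 = 419.8125 / 0.555375 ≈ 755.91
  x_2 = (0.1875·450 + 0.6375·75 + 0.1475·375) / 0.555375 = 187.50 / 0.555375 ≈ 337.61
  x_3 = (0.0375·450 + 0.1275·75 + 0.7700·375) / 0.555375 = 315.1875 / 0.555375 ≈ 567.52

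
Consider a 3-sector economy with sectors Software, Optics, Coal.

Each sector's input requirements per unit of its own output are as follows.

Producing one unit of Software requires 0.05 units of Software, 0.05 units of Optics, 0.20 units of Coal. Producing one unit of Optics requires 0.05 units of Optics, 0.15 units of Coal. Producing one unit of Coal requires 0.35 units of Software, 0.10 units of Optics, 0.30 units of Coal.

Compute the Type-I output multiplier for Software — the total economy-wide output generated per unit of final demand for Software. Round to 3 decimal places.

I − A =
  [   0.95     0.00    -0.35]
  [  -0.05     0.95    -0.10]
  [  -0.20    -0.15     0.70]
Cofactors of I−A, C_ij = (−1)^(i+j)·(minor ij) (rows/columns in the sector order above):
  C_11 = (0.95)(0.70) − (-0.10)(-0.15) = 0.6500
  C_12 = −[(-0.05)(0.70) − (-0.10)(-0.20)] = 0.0550
  C_13 = (-0.05)(-0.15) − (0.95)(-0.20) = 0.1975
  C_21 = −[(0.00)(0.70) − (-0.35)(-0.15)] = 0.0525
  C_22 = (0.95)(0.70) − (-0.35)(-0.20) = 0.5950
  C_23 = −[(0.95)(-0.15) − (0.00)(-0.20)] = 0.1425
  C_31 = (0.00)(-0.10) − (-0.35)(0.95) = 0.3325
  C_32 = −[(0.95)(-0.10) − (-0.35)(-0.05)] = 0.1125
  C_33 = (0.95)(0.95) − (0.00)(-0.05) = 0.9025
det(I−A) = Σ_j (I−A)_1j·C_1j = (0.95)(0.6500) + (0.00)(0.0550) + (-0.35)(0.1975) = 0.548375
adj(I−A) = Cᵀ =
  [ 0.6500   0.0525   0.3325]
  [ 0.0550   0.5950   0.1125]
  [ 0.1975   0.1425   0.9025]
(I − A)⁻¹ = adj(I−A) / det(I−A) ≈
  [   1.1853     0.0957     0.6063]
  [   0.1003     1.0850     0.2052]
  [   0.3602     0.2599     1.6458]
The output multiplier for sector j is the column-j sum of the Leontief inverse (I − A)⁻¹ = adj(I−A) / det(I−A).
Column S of adj(I−A): (0.6500, 0.0550, 0.1975); det(I−A) = 0.548375.
m_S = (0.6500 + 0.0550 + 0.1975) / 0.548375 = 0.9025 / 0.548375 ≈ 1.646.

m_S = 1.646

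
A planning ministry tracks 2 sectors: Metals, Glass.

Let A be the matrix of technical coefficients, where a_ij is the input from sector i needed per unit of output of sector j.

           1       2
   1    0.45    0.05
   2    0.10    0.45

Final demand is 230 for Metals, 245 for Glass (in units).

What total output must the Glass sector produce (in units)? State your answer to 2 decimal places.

x_2 = 530.25

I − A =
  [   0.55    -0.05]
  [  -0.10     0.55]
det(I−A) = (0.55)(0.55) − (-0.05)(-0.10) = 0.2975
adj(I−A) = [[0.55, 0.05], [0.10, 0.55]]
(I − A)⁻¹ = adj(I−A) / det(I−A) ≈
  [   1.8487     0.1681]
  [   0.3361     1.8487]
x = (I − A)⁻¹ d = adj(I−A)·d / det(I−A), with det(I−A) = 0.2975:
  x_1 = (0.55·230 + 0.05·245) / 0.2975 = 138.75 / 0.2975 ≈ 466.39
  x_2 = (0.10·230 + 0.55·245) / 0.2975 = 157.75 / 0.2975 ≈ 530.25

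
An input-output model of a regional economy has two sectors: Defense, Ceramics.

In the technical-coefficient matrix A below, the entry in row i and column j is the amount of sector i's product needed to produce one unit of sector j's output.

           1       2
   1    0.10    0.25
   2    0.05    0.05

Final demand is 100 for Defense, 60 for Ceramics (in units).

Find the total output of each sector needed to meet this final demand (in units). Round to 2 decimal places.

x_1 = 130.56, x_2 = 70.03

I − A =
  [   0.90    -0.25]
  [  -0.05     0.95]
det(I−A) = (0.90)(0.95) − (-0.25)(-0.05) = 0.8425
adj(I−A) = [[0.95, 0.25], [0.05, 0.90]]
(I − A)⁻¹ = adj(I−A) / det(I−A) ≈
  [   1.1276     0.2967]
  [   0.0593     1.0682]
x = (I − A)⁻¹ d = adj(I−A)·d / det(I−A), with det(I−A) = 0.8425:
  x_1 = (0.95·100 + 0.25·60) / 0.8425 = 110.00 / 0.8425 ≈ 130.56
  x_2 = (0.05·100 + 0.90·60) / 0.8425 = 59.00 / 0.8425 ≈ 70.03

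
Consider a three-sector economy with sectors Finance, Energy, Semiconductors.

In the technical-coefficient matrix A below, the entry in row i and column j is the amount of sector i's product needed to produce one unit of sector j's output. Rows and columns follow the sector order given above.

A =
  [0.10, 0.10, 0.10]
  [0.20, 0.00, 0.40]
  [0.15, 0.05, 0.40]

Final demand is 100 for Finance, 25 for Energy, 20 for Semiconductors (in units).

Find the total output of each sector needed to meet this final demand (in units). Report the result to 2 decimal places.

I − A =
  [   0.90    -0.10    -0.10]
  [  -0.20     1.00    -0.40]
  [  -0.15    -0.05     0.60]
Cofactors of I−A, C_ij = (−1)^(i+j)·(minor ij) (rows/columns in the sector order above):
  C_11 = (1.00)(0.60) − (-0.40)(-0.05) = 0.5800
  C_12 = −[(-0.20)(0.60) − (-0.40)(-0.15)] = 0.1800
  C_13 = (-0.20)(-0.05) − (1.00)(-0.15) = 0.1600
  C_21 = −[(-0.10)(0.60) − (-0.10)(-0.05)] = 0.0650
  C_22 = (0.90)(0.60) − (-0.10)(-0.15) = 0.5250
  C_23 = −[(0.90)(-0.05) − (-0.10)(-0.15)] = 0.0600
  C_31 = (-0.10)(-0.40) − (-0.10)(1.00) = 0.1400
  C_32 = −[(0.90)(-0.40) − (-0.10)(-0.20)] = 0.3800
  C_33 = (0.90)(1.00) − (-0.10)(-0.20) = 0.8800
det(I−A) = Σ_j (I−A)_1j·C_1j = (0.90)(0.5800) + (-0.10)(0.1800) + (-0.10)(0.1600) = 0.4880
adj(I−A) = Cᵀ =
  [ 0.5800   0.0650   0.1400]
  [ 0.1800   0.5250   0.3800]
  [ 0.1600   0.0600   0.8800]
(I − A)⁻¹ = adj(I−A) / det(I−A) ≈
  [   1.1885     0.1332     0.2869]
  [   0.3689     1.0758     0.7787]
  [   0.3279     0.1230     1.8033]
x = (I − A)⁻¹ d = adj(I−A)·d / det(I−A), with det(I−A) = 0.4880:
  x_F = (0.5800·100 + 0.0650·25 + 0.1400·20) / 0.4880 = 62.425 / 0.4880 ≈ 127.92
  x_E = (0.1800·100 + 0.5250·25 + 0.3800·20) / 0.4880 = 38.725 / 0.4880 ≈ 79.35
  x_S = (0.1600·100 + 0.0600·25 + 0.8800·20) / 0.4880 = 35.10 / 0.4880 ≈ 71.93

x_F = 127.92, x_E = 79.35, x_S = 71.93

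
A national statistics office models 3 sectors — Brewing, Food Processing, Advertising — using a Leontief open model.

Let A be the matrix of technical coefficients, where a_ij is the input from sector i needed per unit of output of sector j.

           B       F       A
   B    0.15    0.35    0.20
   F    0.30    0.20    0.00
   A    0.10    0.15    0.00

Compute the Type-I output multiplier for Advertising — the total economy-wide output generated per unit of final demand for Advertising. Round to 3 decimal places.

m_A = 1.445

I − A =
  [   0.85    -0.35    -0.20]
  [  -0.30     0.80     0.00]
  [  -0.10    -0.15     1.00]
Cofactors of I−A, C_ij = (−1)^(i+j)·(minor ij) (rows/columns in the sector order above):
  C_11 = (0.80)(1.00) − (0.00)(-0.15) = 0.8000
  C_12 = −[(-0.30)(1.00) − (0.00)(-0.10)] = 0.3000
  C_13 = (-0.30)(-0.15) − (0.80)(-0.10) = 0.1250
  C_21 = −[(-0.35)(1.00) − (-0.20)(-0.15)] = 0.3800
  C_22 = (0.85)(1.00) − (-0.20)(-0.10) = 0.8300
  C_23 = −[(0.85)(-0.15) − (-0.35)(-0.10)] = 0.1625
  C_31 = (-0.35)(0.00) − (-0.20)(0.80) = 0.1600
  C_32 = −[(0.85)(0.00) − (-0.20)(-0.30)] = 0.0600
  C_33 = (0.85)(0.80) − (-0.35)(-0.30) = 0.5750
det(I−A) = Σ_j (I−A)_1j·C_1j = (0.85)(0.8000) + (-0.35)(0.3000) + (-0.20)(0.1250) = 0.5500
adj(I−A) = Cᵀ =
  [ 0.8000   0.3800   0.1600]
  [ 0.3000   0.8300   0.0600]
  [ 0.1250   0.1625   0.5750]
(I − A)⁻¹ = adj(I−A) / det(I−A) ≈
  [   1.4545     0.6909     0.2909]
  [   0.5455     1.5091     0.1091]
  [   0.2273     0.2955     1.0455]
The output multiplier for sector j is the column-j sum of the Leontief inverse (I − A)⁻¹ = adj(I−A) / det(I−A).
Column A of adj(I−A): (0.1600, 0.0600, 0.5750); det(I−A) = 0.5500.
m_A = (0.1600 + 0.0600 + 0.5750) / 0.5500 = 0.795 / 0.5500 ≈ 1.445.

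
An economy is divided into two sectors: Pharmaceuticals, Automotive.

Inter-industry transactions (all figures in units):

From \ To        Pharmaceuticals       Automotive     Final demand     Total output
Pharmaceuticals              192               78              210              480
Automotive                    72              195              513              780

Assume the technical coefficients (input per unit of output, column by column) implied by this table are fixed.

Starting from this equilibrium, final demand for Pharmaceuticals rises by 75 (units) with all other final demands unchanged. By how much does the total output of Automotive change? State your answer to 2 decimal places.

Technical coefficients a_ij = z_ij / X_j:
  a_11 = 192/480 = 0.40, a_21 = 72/480 = 0.15
  a_12 = 78/780 = 0.10, a_22 = 195/780 = 0.25
I − A =
  [   0.60    -0.10]
  [  -0.15     0.75]
det(I−A) = (0.60)(0.75) − (-0.10)(-0.15) = 0.4350
adj(I−A) = [[0.75, 0.10], [0.15, 0.60]]
(I − A)⁻¹ = adj(I−A) / det(I−A) ≈
  [   1.7241     0.2299]
  [   0.3448     1.3793]
Δx = (I − A)⁻¹ Δd with Δd having +75 in the Pharmaceuticals component and 0 elsewhere.
So Δx_2 = L_21 · (+75), where L_21 = adj(I−A)_21 / det(I−A) = 0.15 / 0.4350.
Δx_2 = 0.15 × (+75) / 0.4350 = 11.25 / 0.4350 ≈ 25.86.

Δx_2 = 25.86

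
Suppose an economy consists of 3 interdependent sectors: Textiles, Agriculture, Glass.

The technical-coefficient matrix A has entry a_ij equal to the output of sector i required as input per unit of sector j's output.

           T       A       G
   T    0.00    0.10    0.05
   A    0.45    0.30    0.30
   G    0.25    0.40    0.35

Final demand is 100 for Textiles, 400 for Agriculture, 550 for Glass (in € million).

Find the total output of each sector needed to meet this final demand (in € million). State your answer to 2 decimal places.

I − A =
  [   1.00    -0.10    -0.05]
  [  -0.45     0.70    -0.30]
  [  -0.25    -0.40     0.65]
Cofactors of I−A, C_ij = (−1)^(i+j)·(minor ij) (rows/columns in the sector order above):
  C_11 = (0.70)(0.65) − (-0.30)(-0.40) = 0.3350
  C_12 = −[(-0.45)(0.65) − (-0.30)(-0.25)] = 0.3675
  C_13 = (-0.45)(-0.40) − (0.70)(-0.25) = 0.3550
  C_21 = −[(-0.10)(0.65) − (-0.05)(-0.40)] = 0.0850
  C_22 = (1.00)(0.65) − (-0.05)(-0.25) = 0.6375
  C_23 = −[(1.00)(-0.40) − (-0.10)(-0.25)] = 0.4250
  C_31 = (-0.10)(-0.30) − (-0.05)(0.70) = 0.0650
  C_32 = −[(1.00)(-0.30) − (-0.05)(-0.45)] = 0.3225
  C_33 = (1.00)(0.70) − (-0.10)(-0.45) = 0.6550
det(I−A) = Σ_j (I−A)_1j·C_1j = (1.00)(0.3350) + (-0.10)(0.3675) + (-0.05)(0.3550) = 0.2805
adj(I−A) = Cᵀ =
  [ 0.3350   0.0850   0.0650]
  [ 0.3675   0.6375   0.3225]
  [ 0.3550   0.4250   0.6550]
(I − A)⁻¹ = adj(I−A) / det(I−A) ≈
  [   1.1943     0.3030     0.2317]
  [   1.3102     2.2727     1.1497]
  [   1.2656     1.5152     2.3351]
x = (I − A)⁻¹ d = adj(I−A)·d / det(I−A), with det(I−A) = 0.2805:
  x_T = (0.3350·100 + 0.0850·400 + 0.0650·550) / 0.2805 = 103.25 / 0.2805 ≈ 368.09
  x_A = (0.3675·100 + 0.6375·400 + 0.3225·550) / 0.2805 = 469.125 / 0.2805 ≈ 1672.46
  x_G = (0.3550·100 + 0.4250·400 + 0.6550·550) / 0.2805 = 565.75 / 0.2805 ≈ 2016.93

x_T = 368.09, x_A = 1672.46, x_G = 2016.93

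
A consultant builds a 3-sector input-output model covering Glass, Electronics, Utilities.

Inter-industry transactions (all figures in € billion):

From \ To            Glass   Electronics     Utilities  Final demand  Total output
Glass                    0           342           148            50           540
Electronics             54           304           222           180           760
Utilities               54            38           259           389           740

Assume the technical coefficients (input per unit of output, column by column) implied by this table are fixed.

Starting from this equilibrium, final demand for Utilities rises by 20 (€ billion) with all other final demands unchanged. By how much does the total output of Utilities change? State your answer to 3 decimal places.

Δx_U = 34.769

Technical coefficients a_ij = z_ij / X_j:
  a_GG = 0/540 = 0.00, a_EG = 54/540 = 0.10, a_UG = 54/540 = 0.10
  a_GE = 342/760 = 0.45, a_EE = 304/760 = 0.40, a_UE = 38/760 = 0.05
  a_GU = 148/740 = 0.20, a_EU = 222/740 = 0.30, a_UU = 259/740 = 0.35
I − A =
  [   1.00    -0.45    -0.20]
  [  -0.10     0.60    -0.30]
  [  -0.10    -0.05     0.65]
Cofactors of I−A, C_ij = (−1)^(i+j)·(minor ij) (rows/columns in the sector order above):
  C_11 = (0.60)(0.65) − (-0.30)(-0.05) = 0.3750
  C_12 = −[(-0.10)(0.65) − (-0.30)(-0.10)] = 0.0950
  C_13 = (-0.10)(-0.05) − (0.60)(-0.10) = 0.0650
  C_21 = −[(-0.45)(0.65) − (-0.20)(-0.05)] = 0.3025
  C_22 = (1.00)(0.65) − (-0.20)(-0.10) = 0.6300
  C_23 = −[(1.00)(-0.05) − (-0.45)(-0.10)] = 0.0950
  C_31 = (-0.45)(-0.30) − (-0.20)(0.60) = 0.2550
  C_32 = −[(1.00)(-0.30) − (-0.20)(-0.10)] = 0.3200
  C_33 = (1.00)(0.60) − (-0.45)(-0.10) = 0.5550
det(I−A) = Σ_j (I−A)_1j·C_1j = (1.00)(0.3750) + (-0.45)(0.0950) + (-0.20)(0.0650) = 0.31925
adj(I−A) = Cᵀ =
  [ 0.3750   0.3025   0.2550]
  [ 0.0950   0.6300   0.3200]
  [ 0.0650   0.0950   0.5550]
(I − A)⁻¹ = adj(I−A) / det(I−A) ≈
  [   1.1746     0.9475     0.7987]
  [   0.2976     1.9734     1.0023]
  [   0.2036     0.2976     1.7384]
Δx = (I − A)⁻¹ Δd with Δd having +20 in the Utilities component and 0 elsewhere.
So Δx_U = L_UU · (+20), where L_UU = adj(I−A)_UU / det(I−A) = 0.5550 / 0.31925.
Δx_U = 0.5550 × (+20) / 0.31925 = 11.10 / 0.31925 ≈ 34.769.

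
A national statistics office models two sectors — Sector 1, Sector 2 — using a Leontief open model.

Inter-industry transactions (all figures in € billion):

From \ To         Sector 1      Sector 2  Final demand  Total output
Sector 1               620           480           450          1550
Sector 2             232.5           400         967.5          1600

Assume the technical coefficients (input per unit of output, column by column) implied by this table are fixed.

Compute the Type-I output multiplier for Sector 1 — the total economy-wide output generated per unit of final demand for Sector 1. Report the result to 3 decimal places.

Technical coefficients a_ij = z_ij / X_j:
  a_11 = 620/1550 = 0.40, a_21 = 232.5/1550 = 0.15
  a_12 = 480/1600 = 0.30, a_22 = 400/1600 = 0.25
I − A =
  [   0.60    -0.30]
  [  -0.15     0.75]
det(I−A) = (0.60)(0.75) − (-0.30)(-0.15) = 0.4050
adj(I−A) = [[0.75, 0.30], [0.15, 0.60]]
(I − A)⁻¹ = adj(I−A) / det(I−A) ≈
  [   1.8519     0.7407]
  [   0.3704     1.4815]
The output multiplier for sector j is the column-j sum of the Leontief inverse (I − A)⁻¹ = adj(I−A) / det(I−A).
Column 1 of adj(I−A): (0.75, 0.15); det(I−A) = 0.4050.
m_1 = (0.75 + 0.15) / 0.4050 = 0.90 / 0.4050 ≈ 2.222.

m_1 = 2.222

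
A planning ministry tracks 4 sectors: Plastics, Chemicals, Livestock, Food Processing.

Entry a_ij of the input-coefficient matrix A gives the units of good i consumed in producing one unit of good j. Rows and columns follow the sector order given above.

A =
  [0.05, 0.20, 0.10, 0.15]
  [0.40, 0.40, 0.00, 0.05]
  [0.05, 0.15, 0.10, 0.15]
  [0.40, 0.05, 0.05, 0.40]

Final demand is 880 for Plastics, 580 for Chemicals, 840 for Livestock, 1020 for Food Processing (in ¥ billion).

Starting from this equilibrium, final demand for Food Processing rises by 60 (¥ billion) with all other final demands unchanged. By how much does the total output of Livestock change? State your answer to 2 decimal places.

I − A =
  [   0.95    -0.20    -0.10    -0.15]
  [  -0.40     0.60     0.00    -0.05]
  [  -0.05    -0.15     0.90    -0.15]
  [  -0.40    -0.05    -0.05     0.60]
Compute the cofactors C_ij = (−1)^(i+j)·(3×3 minor ij) of I−A; the adjugate is their transpose:
adj(I−A) = Cᵀ =
  [ 0.316875   0.124125   0.040750   0.099750]
  [ 0.231125   0.442500   0.031375   0.102500]
  [ 0.095875   0.102000   0.248625   0.094625]
  [ 0.238500   0.128125   0.050500   0.432000]
det(I−A) = Σ_j (I−A)_1j·C_1j = (0.95)(0.316875) + (-0.20)(0.231125) + (-0.10)(0.095875) + (-0.15)(0.238500) = 0.20944375
(I − A)⁻¹ = adj(I−A) / det(I−A) ≈
  [   1.5129     0.5926     0.1946     0.4763]
  [   1.1035     2.1127     0.1498     0.4894]
  [   0.4578     0.4870     1.1871     0.4518]
  [   1.1387     0.6117     0.2411     2.0626]
Δx = (I − A)⁻¹ Δd with Δd having +60 in the Food Processing component and 0 elsewhere.
So Δx_3 = L_34 · (+60), where L_34 = adj(I−A)_34 / det(I−A) = 0.094625 / 0.20944375.
Δx_3 = 0.094625 × (+60) / 0.20944375 = 5.6775 / 0.20944375 ≈ 27.11.

Δx_3 = 27.11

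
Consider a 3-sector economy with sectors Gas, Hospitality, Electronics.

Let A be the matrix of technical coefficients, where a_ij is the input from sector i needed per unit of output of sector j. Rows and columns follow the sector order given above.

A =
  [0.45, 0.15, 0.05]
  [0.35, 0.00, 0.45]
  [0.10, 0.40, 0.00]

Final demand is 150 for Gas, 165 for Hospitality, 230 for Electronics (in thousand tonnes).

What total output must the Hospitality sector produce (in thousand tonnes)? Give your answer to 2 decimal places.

x_H = 553.32

I − A =
  [   0.55    -0.15    -0.05]
  [  -0.35     1.00    -0.45]
  [  -0.10    -0.40     1.00]
Cofactors of I−A, C_ij = (−1)^(i+j)·(minor ij) (rows/columns in the sector order above):
  C_11 = (1.00)(1.00) − (-0.45)(-0.40) = 0.8200
  C_12 = −[(-0.35)(1.00) − (-0.45)(-0.10)] = 0.3950
  C_13 = (-0.35)(-0.40) − (1.00)(-0.10) = 0.2400
  C_21 = −[(-0.15)(1.00) − (-0.05)(-0.40)] = 0.1700
  C_22 = (0.55)(1.00) − (-0.05)(-0.10) = 0.5450
  C_23 = −[(0.55)(-0.40) − (-0.15)(-0.10)] = 0.2350
  C_31 = (-0.15)(-0.45) − (-0.05)(1.00) = 0.1175
  C_32 = −[(0.55)(-0.45) − (-0.05)(-0.35)] = 0.2650
  C_33 = (0.55)(1.00) − (-0.15)(-0.35) = 0.4975
det(I−A) = Σ_j (I−A)_1j·C_1j = (0.55)(0.8200) + (-0.15)(0.3950) + (-0.05)(0.2400) = 0.37975
adj(I−A) = Cᵀ =
  [ 0.8200   0.1700   0.1175]
  [ 0.3950   0.5450   0.2650]
  [ 0.2400   0.2350   0.4975]
(I − A)⁻¹ = adj(I−A) / det(I−A) ≈
  [   2.1593     0.4477     0.3094]
  [   1.0402     1.4352     0.6978]
  [   0.6320     0.6188     1.3101]
x = (I − A)⁻¹ d = adj(I−A)·d / det(I−A), with det(I−A) = 0.37975:
  x_G = (0.8200·150 + 0.1700·165 + 0.1175·230) / 0.37975 = 178.075 / 0.37975 ≈ 468.93
  x_H = (0.3950·150 + 0.5450·165 + 0.2650·230) / 0.37975 = 210.125 / 0.37975 ≈ 553.32
  x_E = (0.2400·150 + 0.2350·165 + 0.4975·230) / 0.37975 = 189.20 / 0.37975 ≈ 498.22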